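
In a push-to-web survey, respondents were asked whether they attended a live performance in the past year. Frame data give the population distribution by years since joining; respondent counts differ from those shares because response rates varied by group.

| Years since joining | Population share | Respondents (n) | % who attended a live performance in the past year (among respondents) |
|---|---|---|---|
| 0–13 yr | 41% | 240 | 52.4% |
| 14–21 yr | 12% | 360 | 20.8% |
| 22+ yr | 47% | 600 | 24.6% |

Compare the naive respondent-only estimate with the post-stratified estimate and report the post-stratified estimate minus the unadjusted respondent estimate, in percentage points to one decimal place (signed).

Naive respondent-only estimate (weights = respondent counts):
  (240/1200)×52.4 + (360/1200)×20.8 + (600/1200)×24.6 = 29.02%
Post-stratifying to population shares instead:
  0.41×52.4 + 0.12×20.8 + 0.47×24.6 = 35.542%
Difference = 35.542 − 29.02 = 6.522 pp.

+6.5 percentage points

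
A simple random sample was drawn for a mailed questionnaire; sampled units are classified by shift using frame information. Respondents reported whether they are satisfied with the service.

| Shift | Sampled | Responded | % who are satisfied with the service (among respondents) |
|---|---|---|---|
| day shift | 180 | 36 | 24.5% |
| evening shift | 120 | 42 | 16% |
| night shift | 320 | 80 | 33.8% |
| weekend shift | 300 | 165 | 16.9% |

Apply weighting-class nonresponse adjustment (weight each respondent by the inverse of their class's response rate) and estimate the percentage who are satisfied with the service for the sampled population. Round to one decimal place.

Class response rates: day shift 36/180 = 20%, evening shift 42/120 = 35%, night shift 80/320 = 25%, weekend shift 165/300 = 55%.
Weighting each respondent by the inverse class response rate inflates each class back to its sampled size, so the class weight is n_sampled:
  day shift: 180 × 24.5 = 4410
  evening shift: 120 × 16 = 1920
  night shift: 320 × 33.8 = 10,816
  weekend shift: 300 × 16.9 = 5070
Adjusted estimate = 22,216 / 920 = 24.1478 → 24.1%.

24.1%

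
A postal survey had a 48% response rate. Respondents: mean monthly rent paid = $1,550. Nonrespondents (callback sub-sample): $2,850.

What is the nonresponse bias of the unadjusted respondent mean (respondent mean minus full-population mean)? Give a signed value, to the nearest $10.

-$680

Nonresponse fraction = 1 − 0.48 = 0.52.
Bias = (nonresponse fraction) × (respondent mean − nonrespondent mean)
     = 0.52 × (1550 − 2850) = 0.52 × -1300 = -676.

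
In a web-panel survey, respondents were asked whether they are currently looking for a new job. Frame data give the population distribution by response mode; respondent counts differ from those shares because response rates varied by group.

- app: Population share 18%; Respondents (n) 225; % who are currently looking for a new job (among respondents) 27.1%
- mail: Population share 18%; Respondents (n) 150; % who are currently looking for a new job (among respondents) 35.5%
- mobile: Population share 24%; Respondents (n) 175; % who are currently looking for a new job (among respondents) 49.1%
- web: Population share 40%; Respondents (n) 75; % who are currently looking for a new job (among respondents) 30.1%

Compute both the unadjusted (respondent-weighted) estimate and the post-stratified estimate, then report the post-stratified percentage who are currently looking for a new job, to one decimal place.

35.1%

Naive respondent-only estimate (weights = respondent counts):
  (225/625)×27.1 + (150/625)×35.5 + (175/625)×49.1 + (75/625)×30.1 = 35.636%
Post-stratifying to population shares instead:
  0.18×27.1 + 0.18×35.5 + 0.24×49.1 + 0.4×30.1 = 35.092%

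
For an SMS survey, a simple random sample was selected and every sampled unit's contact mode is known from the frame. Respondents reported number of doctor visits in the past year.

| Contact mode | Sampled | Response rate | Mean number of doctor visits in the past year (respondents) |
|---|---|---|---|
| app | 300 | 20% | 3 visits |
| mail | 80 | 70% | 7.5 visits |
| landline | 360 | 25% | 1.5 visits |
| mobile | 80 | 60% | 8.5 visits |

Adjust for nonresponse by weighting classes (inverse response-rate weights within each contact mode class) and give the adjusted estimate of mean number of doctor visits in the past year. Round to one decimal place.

Each respondent's weight = sampled/responded in their class; summing within a class gives n_sampled, so:
  app: 300 × 3 = 900
  mail: 80 × 7.5 = 600
  landline: 360 × 1.5 = 540
  mobile: 80 × 8.5 = 680
Adjusted estimate = 2720 / 820 = 3.31707 → 3.3.

3.3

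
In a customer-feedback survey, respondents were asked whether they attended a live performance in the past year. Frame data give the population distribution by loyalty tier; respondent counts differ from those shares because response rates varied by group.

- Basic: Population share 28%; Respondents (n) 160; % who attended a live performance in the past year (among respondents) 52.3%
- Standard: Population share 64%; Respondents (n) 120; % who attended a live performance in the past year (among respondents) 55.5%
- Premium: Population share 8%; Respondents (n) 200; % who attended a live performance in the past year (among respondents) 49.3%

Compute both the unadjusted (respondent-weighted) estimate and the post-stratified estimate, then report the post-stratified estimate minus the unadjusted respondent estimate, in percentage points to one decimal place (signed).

+2.3 percentage points

Unadjusted (pooled respondent) estimate weights by respondent counts:
  (160/480)×52.3 + (120/480)×55.5 + (200/480)×49.3 = 51.85%
Post-stratifying to population shares instead:
  0.28×52.3 + 0.64×55.5 + 0.08×49.3 = 54.108%
Difference = 54.108 − 51.85 = 2.258 pp.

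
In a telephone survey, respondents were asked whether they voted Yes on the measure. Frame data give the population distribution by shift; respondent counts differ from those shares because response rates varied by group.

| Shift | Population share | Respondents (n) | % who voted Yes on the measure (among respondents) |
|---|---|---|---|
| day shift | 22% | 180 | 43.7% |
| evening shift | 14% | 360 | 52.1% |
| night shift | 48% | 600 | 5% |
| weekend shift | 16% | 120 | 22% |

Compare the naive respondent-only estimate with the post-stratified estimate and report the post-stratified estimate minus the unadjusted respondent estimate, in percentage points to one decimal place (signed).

-2.8 percentage points

Unadjusted (pooled respondent) estimate weights by respondent counts:
  (180/1260)×43.7 + (360/1260)×52.1 + (600/1260)×5 + (120/1260)×22 = 25.6048%
Reweighting by population shift shares:
  0.22×43.7 + 0.14×52.1 + 0.48×5 + 0.16×22 = 22.828%
Difference = 22.828 − 25.6048 = -2.7768 pp.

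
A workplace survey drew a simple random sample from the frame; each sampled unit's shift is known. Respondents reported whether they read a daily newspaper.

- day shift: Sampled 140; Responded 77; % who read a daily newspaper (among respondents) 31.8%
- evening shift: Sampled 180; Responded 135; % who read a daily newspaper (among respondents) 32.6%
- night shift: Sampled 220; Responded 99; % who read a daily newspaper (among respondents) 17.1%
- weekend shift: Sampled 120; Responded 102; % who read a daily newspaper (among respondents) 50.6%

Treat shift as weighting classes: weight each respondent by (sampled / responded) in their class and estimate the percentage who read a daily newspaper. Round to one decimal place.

Response rates by class: day shift 77/140 = 55%, evening shift 135/180 = 75%, night shift 99/220 = 45%, weekend shift 102/120 = 85%.
Inverse-response-rate weighting restores each class to its sampled count, so class totals weight by n_sampled:
  day shift: 140 × 31.8 = 4452
  evening shift: 180 × 32.6 = 5868
  night shift: 220 × 17.1 = 3762
  weekend shift: 120 × 50.6 = 6072
Adjusted estimate = 20,154 / 660 = 30.5364 → 30.5%.

30.5%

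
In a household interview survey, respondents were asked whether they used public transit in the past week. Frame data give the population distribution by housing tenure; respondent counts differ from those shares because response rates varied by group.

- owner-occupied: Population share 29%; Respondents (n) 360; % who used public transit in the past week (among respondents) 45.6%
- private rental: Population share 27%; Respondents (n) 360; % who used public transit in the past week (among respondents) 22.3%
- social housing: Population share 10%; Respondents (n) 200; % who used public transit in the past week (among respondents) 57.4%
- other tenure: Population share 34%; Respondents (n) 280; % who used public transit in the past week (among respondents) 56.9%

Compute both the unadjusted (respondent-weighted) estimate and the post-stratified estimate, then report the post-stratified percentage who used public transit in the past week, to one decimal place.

Naive respondent-only estimate (weights = respondent counts):
  (360/1200)×45.6 + (360/1200)×22.3 + (200/1200)×57.4 + (280/1200)×56.9 = 43.2133%
Post-stratifying to population shares instead:
  0.29×45.6 + 0.27×22.3 + 0.1×57.4 + 0.34×56.9 = 44.331%

44.3%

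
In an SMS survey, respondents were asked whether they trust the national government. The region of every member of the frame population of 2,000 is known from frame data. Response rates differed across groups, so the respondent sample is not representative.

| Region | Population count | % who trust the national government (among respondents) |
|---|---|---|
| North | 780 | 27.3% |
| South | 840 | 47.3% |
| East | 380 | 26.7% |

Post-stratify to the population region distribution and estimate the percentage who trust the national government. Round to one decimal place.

Each cell contributes population-share × respondent value:
  North: (780/2,000) × 27.3 = 10.647
  South: (840/2,000) × 47.3 = 19.866
  East: (380/2,000) × 26.7 = 5.073
Post-stratified estimate = 35.586 → 35.6%.

35.6%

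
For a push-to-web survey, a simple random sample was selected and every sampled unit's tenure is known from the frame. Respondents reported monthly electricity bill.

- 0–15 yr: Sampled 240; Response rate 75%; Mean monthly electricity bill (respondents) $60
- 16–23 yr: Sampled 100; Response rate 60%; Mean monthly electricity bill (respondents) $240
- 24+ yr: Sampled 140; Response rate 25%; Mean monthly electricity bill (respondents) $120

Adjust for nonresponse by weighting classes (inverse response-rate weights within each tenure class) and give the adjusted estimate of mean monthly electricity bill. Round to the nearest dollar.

$115

Each respondent's weight = sampled/responded in their class; summing within a class gives n_sampled, so:
  0–15 yr: 240 × 60 = 14,400
  16–23 yr: 100 × 240 = 24,000
  24+ yr: 140 × 120 = 16,800
Adjusted estimate = 55,200 / 480 = 115 → $115.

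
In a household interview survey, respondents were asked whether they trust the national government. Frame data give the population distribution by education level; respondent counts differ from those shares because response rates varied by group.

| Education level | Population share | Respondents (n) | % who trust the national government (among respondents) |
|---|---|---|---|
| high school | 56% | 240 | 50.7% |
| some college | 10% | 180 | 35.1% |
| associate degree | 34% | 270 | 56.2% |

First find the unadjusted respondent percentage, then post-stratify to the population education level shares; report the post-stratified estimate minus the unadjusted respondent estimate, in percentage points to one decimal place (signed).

+2.2 percentage points

Without adjustment, the pooled respondent share is:
  (240/690)×50.7 + (180/690)×35.1 + (270/690)×56.2 = 48.7826%
Post-stratified estimate weights by population shares:
  0.56×50.7 + 0.1×35.1 + 0.34×56.2 = 51.01%
Difference = 51.01 − 48.7826 = 2.2274 pp.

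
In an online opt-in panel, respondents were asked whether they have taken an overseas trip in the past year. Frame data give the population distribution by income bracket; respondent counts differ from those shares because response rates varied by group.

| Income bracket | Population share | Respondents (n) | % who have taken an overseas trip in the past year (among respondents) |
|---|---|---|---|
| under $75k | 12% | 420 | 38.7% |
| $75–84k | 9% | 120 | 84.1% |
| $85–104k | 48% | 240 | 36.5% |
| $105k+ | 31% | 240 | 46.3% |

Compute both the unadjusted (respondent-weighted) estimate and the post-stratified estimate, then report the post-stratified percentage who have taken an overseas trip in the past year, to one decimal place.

Without adjustment, the pooled respondent share is:
  (420/1020)×38.7 + (120/1020)×84.1 + (240/1020)×36.5 + (240/1020)×46.3 = 45.3118%
Post-stratifying to population shares instead:
  0.12×38.7 + 0.09×84.1 + 0.48×36.5 + 0.31×46.3 = 44.086%

44.1%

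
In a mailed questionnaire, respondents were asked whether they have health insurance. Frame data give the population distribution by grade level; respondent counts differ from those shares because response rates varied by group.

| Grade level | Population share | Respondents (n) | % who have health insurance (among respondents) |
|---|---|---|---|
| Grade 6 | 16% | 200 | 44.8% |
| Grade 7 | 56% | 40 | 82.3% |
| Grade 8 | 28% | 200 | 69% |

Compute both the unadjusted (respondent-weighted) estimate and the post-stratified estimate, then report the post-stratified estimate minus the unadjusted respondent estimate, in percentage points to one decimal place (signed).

+13.4 percentage points

Without adjustment, the pooled respondent share is:
  (200/440)×44.8 + (40/440)×82.3 + (200/440)×69 = 59.2091%
Reweighting by population grade level shares:
  0.16×44.8 + 0.56×82.3 + 0.28×69 = 72.576%
Difference = 72.576 − 59.2091 = 13.3669 pp.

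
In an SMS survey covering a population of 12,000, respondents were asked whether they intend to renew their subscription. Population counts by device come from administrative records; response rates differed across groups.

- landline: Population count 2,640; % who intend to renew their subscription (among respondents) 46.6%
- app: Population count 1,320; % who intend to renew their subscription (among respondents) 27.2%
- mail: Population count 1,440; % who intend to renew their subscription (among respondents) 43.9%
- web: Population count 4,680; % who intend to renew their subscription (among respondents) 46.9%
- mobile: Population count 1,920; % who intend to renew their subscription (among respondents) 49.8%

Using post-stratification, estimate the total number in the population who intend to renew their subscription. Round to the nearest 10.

5,370

Each cell contributes its population count × the respondent rate:
  landline: 2,640 × 46.6% = 1230.24
  app: 1,320 × 27.2% = 359.04
  mail: 1,440 × 43.9% = 632.16
  web: 4,680 × 46.9% = 2194.92
  mobile: 1,920 × 49.8% = 956.16
Estimated total = 5372.52 → 5,370.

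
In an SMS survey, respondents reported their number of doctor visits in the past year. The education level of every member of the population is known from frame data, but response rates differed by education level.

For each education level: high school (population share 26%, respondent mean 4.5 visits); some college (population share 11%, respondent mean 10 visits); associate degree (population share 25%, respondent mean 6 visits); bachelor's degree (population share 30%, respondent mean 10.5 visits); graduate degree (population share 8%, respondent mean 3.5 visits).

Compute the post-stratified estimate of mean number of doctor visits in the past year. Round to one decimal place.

7.2

Weight each group's respondent value by its population share:
  high school: 0.26 × 4.5 = 1.17
  some college: 0.11 × 10 = 1.1
  associate degree: 0.25 × 6 = 1.5
  bachelor's degree: 0.3 × 10.5 = 3.15
  graduate degree: 0.08 × 3.5 = 0.28
Post-stratified estimate = 7.2 → 7.2.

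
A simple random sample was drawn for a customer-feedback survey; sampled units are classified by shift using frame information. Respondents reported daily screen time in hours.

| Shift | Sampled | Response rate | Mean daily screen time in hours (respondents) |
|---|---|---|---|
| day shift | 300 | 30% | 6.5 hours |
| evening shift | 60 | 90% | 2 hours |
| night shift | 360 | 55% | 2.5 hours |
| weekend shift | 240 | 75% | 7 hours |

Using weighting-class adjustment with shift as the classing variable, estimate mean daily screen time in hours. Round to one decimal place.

Weighting each respondent by the inverse class response rate inflates each class back to its sampled size, so the class weight is n_sampled:
  day shift: 300 × 6.5 = 1950
  evening shift: 60 × 2 = 120
  night shift: 360 × 2.5 = 900
  weekend shift: 240 × 7 = 1680
Adjusted estimate = 4650 / 960 = 4.84375 → 4.8.

4.8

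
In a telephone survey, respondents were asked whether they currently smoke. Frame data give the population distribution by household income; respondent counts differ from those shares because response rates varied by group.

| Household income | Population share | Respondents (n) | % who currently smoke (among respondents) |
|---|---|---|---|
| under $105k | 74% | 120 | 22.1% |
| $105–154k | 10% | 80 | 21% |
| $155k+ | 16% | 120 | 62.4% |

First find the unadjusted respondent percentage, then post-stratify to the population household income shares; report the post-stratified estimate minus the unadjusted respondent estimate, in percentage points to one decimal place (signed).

Naive respondent-only estimate (weights = respondent counts):
  (120/320)×22.1 + (80/320)×21 + (120/320)×62.4 = 36.9375%
Post-stratified estimate weights by population shares:
  0.74×22.1 + 0.1×21 + 0.16×62.4 = 28.438%
Difference = 28.438 − 36.9375 = -8.4995 pp.

-8.5 percentage points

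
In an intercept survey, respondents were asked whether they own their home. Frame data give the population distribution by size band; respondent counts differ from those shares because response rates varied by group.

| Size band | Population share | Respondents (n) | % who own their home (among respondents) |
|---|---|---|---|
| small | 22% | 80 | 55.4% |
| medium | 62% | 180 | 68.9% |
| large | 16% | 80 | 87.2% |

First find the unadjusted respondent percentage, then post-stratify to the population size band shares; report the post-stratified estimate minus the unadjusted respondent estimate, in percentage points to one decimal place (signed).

Unadjusted (pooled respondent) estimate weights by respondent counts:
  (80/340)×55.4 + (180/340)×68.9 + (80/340)×87.2 = 70.0294%
Post-stratifying to population shares instead:
  0.22×55.4 + 0.62×68.9 + 0.16×87.2 = 68.858%
Difference = 68.858 − 70.0294 = -1.1714 pp.

-1.2 percentage points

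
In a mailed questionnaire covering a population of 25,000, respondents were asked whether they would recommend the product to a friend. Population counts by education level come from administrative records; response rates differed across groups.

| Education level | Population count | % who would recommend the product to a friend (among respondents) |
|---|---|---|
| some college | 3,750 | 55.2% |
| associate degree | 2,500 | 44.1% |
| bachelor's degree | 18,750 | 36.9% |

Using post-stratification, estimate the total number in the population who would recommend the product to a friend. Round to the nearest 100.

Estimated count per cell = population count × respondent percentage:
  some college: 3,750 × 55.2% = 2070
  associate degree: 2,500 × 44.1% = 1102.5
  bachelor's degree: 18,750 × 36.9% = 6918.75
Estimated total = 10091.2 → 10,100.

10,100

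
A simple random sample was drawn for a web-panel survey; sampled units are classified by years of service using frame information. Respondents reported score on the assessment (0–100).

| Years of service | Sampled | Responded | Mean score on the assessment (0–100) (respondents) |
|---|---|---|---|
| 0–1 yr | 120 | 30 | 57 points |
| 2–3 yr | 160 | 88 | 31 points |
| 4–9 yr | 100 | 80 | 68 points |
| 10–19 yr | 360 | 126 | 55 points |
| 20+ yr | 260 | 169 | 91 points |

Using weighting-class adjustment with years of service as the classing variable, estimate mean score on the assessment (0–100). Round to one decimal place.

Class response rates: 0–1 yr 30/120 = 25%, 2–3 yr 88/160 = 55%, 4–9 yr 80/100 = 80%, 10–19 yr 126/360 = 35%, 20+ yr 169/260 = 65%.
Inverse-response-rate weighting restores each class to its sampled count, so class totals weight by n_sampled:
  0–1 yr: 120 × 57 = 6840
  2–3 yr: 160 × 31 = 4960
  4–9 yr: 100 × 68 = 6800
  10–19 yr: 360 × 55 = 19,800
  20+ yr: 260 × 91 = 23,660
Adjusted estimate = 62,060 / 1,000 = 62.06 → 62.1.

62.1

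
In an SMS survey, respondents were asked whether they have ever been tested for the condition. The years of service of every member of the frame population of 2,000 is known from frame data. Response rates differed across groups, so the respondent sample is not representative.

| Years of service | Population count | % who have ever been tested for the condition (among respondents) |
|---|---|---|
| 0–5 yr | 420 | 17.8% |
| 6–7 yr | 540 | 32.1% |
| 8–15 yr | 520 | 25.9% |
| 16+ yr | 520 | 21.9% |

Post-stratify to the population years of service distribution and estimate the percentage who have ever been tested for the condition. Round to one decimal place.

24.8%

Post-stratification weights by population share, not respondent share:
  0–5 yr: (420/2,000) × 17.8 = 3.738
  6–7 yr: (540/2,000) × 32.1 = 8.667
  8–15 yr: (520/2,000) × 25.9 = 6.734
  16+ yr: (520/2,000) × 21.9 = 5.694
Post-stratified estimate = 24.833 → 24.8%.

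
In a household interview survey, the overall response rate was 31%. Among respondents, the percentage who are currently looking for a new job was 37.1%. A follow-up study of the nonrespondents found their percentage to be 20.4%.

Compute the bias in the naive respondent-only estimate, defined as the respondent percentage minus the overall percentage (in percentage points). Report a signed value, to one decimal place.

+11.5 percentage points

Nonresponse fraction = 1 − 0.31 = 0.69.
Bias = (nonresponse fraction) × (respondent percentage − nonrespondent percentage)
     = 0.69 × (37.1 − 20.4) = 0.69 × 16.7 = 11.523.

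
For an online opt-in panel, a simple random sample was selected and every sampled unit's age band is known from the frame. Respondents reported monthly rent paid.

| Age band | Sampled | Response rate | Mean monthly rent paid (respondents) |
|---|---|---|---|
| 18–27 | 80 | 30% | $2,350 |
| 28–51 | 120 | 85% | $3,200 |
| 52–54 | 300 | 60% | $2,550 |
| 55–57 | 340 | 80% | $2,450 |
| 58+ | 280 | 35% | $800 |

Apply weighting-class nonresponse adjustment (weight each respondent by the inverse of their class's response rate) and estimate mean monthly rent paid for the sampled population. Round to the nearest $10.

Each respondent's weight = sampled/responded in their class; summing within a class gives n_sampled, so:
  18–27: 80 × 2350 = 188,000
  28–51: 120 × 3200 = 384,000
  52–54: 300 × 2550 = 765,000
  55–57: 340 × 2450 = 833,000
  58+: 280 × 800 = 224,000
Adjusted estimate = 2,394,000 / 1,120 = 2137.5 → $2,140.

$2,140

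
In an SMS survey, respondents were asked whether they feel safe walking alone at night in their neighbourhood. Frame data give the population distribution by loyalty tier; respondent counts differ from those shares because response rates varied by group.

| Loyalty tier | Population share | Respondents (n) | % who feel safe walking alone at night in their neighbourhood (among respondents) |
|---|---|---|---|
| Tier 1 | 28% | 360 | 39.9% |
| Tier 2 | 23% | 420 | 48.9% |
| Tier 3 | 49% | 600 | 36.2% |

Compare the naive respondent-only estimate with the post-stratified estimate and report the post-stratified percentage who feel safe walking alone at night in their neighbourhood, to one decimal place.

Naive respondent-only estimate (weights = respondent counts):
  (360/1380)×39.9 + (420/1380)×48.9 + (600/1380)×36.2 = 41.0304%
Post-stratified estimate weights by population shares:
  0.28×39.9 + 0.23×48.9 + 0.49×36.2 = 40.157%

40.2%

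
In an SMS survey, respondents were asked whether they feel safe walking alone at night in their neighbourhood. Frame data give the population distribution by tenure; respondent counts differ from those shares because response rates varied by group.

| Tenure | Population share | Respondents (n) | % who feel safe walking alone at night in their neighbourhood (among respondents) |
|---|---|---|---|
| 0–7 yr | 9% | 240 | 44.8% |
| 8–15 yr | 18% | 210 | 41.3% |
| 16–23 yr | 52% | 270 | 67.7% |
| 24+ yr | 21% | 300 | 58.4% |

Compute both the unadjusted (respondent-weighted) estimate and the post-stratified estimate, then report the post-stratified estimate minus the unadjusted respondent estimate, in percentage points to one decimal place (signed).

Without adjustment, the pooled respondent share is:
  (240/1020)×44.8 + (210/1020)×41.3 + (270/1020)×67.7 + (300/1020)×58.4 = 54.1412%
Reweighting by population tenure shares:
  0.09×44.8 + 0.18×41.3 + 0.52×67.7 + 0.21×58.4 = 58.934%
Difference = 58.934 − 54.1412 = 4.7928 pp.

+4.8 percentage points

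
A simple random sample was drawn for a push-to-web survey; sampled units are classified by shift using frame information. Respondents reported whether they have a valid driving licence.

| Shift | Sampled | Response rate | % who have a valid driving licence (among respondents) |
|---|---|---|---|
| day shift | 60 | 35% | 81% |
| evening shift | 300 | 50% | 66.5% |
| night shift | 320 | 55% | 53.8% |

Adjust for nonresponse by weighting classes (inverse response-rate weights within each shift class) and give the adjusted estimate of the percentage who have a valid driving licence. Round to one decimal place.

61.8%

With weight = n_sampled/n_responded per class, the weighted class total is n_sampled:
  day shift: 60 × 81 = 4860
  evening shift: 300 × 66.5 = 19,950
  night shift: 320 × 53.8 = 17,216
Adjusted estimate = 42,026 / 680 = 61.8029 → 61.8%.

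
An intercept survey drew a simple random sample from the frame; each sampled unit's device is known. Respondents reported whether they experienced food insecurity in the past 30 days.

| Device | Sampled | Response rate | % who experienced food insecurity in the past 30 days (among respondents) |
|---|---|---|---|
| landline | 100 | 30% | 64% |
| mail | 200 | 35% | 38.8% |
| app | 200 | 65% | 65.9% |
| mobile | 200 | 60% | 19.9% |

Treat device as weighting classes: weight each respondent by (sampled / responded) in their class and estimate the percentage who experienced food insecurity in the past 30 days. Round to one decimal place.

44.7%

Inverse-response-rate weighting restores each class to its sampled count, so class totals weight by n_sampled:
  landline: 100 × 64 = 6400
  mail: 200 × 38.8 = 7760
  app: 200 × 65.9 = 13180
  mobile: 200 × 19.9 = 3980
Adjusted estimate = 31,320 / 700 = 44.7429 → 44.7%.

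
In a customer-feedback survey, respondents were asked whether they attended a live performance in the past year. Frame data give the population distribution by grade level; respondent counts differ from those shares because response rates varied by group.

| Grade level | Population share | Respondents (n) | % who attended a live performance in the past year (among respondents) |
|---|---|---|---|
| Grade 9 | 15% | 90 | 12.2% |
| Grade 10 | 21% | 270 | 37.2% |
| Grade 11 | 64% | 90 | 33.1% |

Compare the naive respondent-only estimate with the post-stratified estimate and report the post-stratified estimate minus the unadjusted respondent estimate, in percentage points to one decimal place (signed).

-0.6 percentage points

Unadjusted (pooled respondent) estimate weights by respondent counts:
  (90/450)×12.2 + (270/450)×37.2 + (90/450)×33.1 = 31.38%
Post-stratified estimate weights by population shares:
  0.15×12.2 + 0.21×37.2 + 0.64×33.1 = 30.826%
Difference = 30.826 − 31.38 = -0.554 pp.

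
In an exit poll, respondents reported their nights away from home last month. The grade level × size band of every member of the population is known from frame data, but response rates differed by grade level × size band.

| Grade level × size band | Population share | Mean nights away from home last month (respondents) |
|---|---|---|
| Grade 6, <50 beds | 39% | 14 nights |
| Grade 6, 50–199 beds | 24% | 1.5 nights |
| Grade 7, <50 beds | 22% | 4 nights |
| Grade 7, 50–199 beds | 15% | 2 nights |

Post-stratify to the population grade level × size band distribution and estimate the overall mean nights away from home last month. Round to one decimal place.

7.0

Each cell contributes population-share × respondent value:
  Grade 6, <50 beds: 0.39 × 14 = 5.46
  Grade 6, 50–199 beds: 0.24 × 1.5 = 0.36
  Grade 7, <50 beds: 0.22 × 4 = 0.88
  Grade 7, 50–199 beds: 0.15 × 2 = 0.3
Post-stratified estimate = 7 → 7.0.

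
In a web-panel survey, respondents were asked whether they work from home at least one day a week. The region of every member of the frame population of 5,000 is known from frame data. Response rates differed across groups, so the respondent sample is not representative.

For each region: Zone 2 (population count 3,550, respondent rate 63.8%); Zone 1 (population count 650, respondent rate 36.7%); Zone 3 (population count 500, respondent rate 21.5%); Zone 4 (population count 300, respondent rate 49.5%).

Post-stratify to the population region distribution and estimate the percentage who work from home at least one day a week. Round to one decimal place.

Weight each group's respondent value by its population share:
  Zone 2: (3,550/5,000) × 63.8 = 45.298
  Zone 1: (650/5,000) × 36.7 = 4.771
  Zone 3: (500/5,000) × 21.5 = 2.15
  Zone 4: (300/5,000) × 49.5 = 2.97
Post-stratified estimate = 55.189 → 55.2%.

55.2%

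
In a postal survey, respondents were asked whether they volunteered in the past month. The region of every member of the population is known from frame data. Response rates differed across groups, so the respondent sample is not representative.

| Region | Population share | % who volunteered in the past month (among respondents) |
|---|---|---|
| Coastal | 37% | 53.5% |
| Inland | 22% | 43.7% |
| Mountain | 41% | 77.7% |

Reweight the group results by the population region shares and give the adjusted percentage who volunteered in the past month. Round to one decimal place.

Each cell contributes population-share × respondent value:
  Coastal: 0.37 × 53.5 = 19.795
  Inland: 0.22 × 43.7 = 9.614
  Mountain: 0.41 × 77.7 = 31.857
Post-stratified estimate = 61.266 → 61.3%.

61.3%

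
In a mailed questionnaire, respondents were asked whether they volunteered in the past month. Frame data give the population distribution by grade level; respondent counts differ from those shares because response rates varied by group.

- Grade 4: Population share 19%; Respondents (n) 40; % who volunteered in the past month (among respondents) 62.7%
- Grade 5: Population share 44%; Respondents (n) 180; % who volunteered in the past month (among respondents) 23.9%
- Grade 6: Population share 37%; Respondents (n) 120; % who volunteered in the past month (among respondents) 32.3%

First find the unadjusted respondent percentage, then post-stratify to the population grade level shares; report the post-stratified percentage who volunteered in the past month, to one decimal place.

34.4%

Without adjustment, the pooled respondent share is:
  (40/340)×62.7 + (180/340)×23.9 + (120/340)×32.3 = 31.4294%
Post-stratified estimate weights by population shares:
  0.19×62.7 + 0.44×23.9 + 0.37×32.3 = 34.38%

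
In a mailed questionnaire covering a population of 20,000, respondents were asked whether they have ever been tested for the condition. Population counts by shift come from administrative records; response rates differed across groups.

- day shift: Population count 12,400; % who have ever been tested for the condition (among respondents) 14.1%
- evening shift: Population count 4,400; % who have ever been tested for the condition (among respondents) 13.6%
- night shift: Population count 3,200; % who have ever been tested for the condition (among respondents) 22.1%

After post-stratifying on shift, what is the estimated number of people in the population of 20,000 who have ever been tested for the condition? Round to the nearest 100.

3,100

Each cell contributes its population count × the respondent rate:
  day shift: 12,400 × 14.1% = 1748.4
  evening shift: 4,400 × 13.6% = 598.4
  night shift: 3,200 × 22.1% = 707.2
Estimated total = 3054 → 3,100.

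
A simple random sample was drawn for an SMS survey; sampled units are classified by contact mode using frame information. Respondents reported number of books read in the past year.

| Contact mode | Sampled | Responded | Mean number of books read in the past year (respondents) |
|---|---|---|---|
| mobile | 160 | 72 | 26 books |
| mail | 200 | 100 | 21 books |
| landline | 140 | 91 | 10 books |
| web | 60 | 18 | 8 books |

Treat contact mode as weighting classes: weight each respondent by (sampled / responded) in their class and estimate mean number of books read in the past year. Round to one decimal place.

18.3

Response rates by class: mobile 72/160 = 45%, mail 100/200 = 50%, landline 91/140 = 65%, web 18/60 = 30%.
Weighting each respondent by the inverse class response rate inflates each class back to its sampled size, so the class weight is n_sampled:
  mobile: 160 × 26 = 4160
  mail: 200 × 21 = 4200
  landline: 140 × 10 = 1400
  web: 60 × 8 = 480
Adjusted estimate = 10,240 / 560 = 18.2857 → 18.3.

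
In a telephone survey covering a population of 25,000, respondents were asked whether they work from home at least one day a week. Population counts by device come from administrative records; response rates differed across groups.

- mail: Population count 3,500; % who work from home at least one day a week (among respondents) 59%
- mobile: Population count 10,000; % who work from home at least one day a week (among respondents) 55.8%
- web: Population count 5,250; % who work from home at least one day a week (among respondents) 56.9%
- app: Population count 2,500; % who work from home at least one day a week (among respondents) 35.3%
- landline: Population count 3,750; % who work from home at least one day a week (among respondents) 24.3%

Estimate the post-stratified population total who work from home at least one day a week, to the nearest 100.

Estimated count per cell = population count × respondent percentage:
  mail: 3,500 × 59% = 2065
  mobile: 10,000 × 55.8% = 5580
  web: 5,250 × 56.9% = 2987.25
  app: 2,500 × 35.3% = 882.5
  landline: 3,750 × 24.3% = 911.25
Estimated total = 12,426 → 12,400.

12,400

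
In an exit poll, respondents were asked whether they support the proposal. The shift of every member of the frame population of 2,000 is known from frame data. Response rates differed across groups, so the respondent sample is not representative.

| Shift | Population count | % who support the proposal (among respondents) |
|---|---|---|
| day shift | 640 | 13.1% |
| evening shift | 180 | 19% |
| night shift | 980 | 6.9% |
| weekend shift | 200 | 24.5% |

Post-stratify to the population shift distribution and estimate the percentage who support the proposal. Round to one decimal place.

11.7%

Reweight to the known shift distribution:
  day shift: (640/2,000) × 13.1 = 4.192
  evening shift: (180/2,000) × 19 = 1.71
  night shift: (980/2,000) × 6.9 = 3.381
  weekend shift: (200/2,000) × 24.5 = 2.45
Post-stratified estimate = 11.733 → 11.7%.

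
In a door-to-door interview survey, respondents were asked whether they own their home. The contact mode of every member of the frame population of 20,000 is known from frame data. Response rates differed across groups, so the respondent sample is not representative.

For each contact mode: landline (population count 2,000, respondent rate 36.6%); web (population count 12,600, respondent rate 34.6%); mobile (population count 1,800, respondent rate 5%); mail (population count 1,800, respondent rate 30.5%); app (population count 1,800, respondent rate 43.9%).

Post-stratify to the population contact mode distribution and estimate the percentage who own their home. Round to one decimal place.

32.6%

Weight each group's respondent value by its population share:
  landline: (2,000/20,000) × 36.6 = 3.66
  web: (12,600/20,000) × 34.6 = 21.798
  mobile: (1,800/20,000) × 5 = 0.45
  mail: (1,800/20,000) × 30.5 = 2.745
  app: (1,800/20,000) × 43.9 = 3.951
Post-stratified estimate = 32.604 → 32.6%.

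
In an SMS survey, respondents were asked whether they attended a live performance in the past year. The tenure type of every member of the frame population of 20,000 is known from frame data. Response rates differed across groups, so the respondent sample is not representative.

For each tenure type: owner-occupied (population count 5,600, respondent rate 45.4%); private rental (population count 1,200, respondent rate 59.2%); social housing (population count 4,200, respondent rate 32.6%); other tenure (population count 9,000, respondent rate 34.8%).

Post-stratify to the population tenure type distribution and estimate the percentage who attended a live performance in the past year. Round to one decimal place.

Post-stratification weights by population share, not respondent share:
  owner-occupied: (5,600/20,000) × 45.4 = 12.712
  private rental: (1,200/20,000) × 59.2 = 3.552
  social housing: (4,200/20,000) × 32.6 = 6.846
  other tenure: (9,000/20,000) × 34.8 = 15.66
Post-stratified estimate = 38.77 → 38.8%.

38.8%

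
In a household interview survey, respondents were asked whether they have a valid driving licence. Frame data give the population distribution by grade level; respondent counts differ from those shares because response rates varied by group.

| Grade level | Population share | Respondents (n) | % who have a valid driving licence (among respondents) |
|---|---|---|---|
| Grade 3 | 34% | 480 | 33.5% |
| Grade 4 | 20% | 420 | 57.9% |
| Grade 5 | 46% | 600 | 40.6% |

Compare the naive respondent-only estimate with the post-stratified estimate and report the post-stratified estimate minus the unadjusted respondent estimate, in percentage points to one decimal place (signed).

-1.5 percentage points

Naive respondent-only estimate (weights = respondent counts):
  (480/1500)×33.5 + (420/1500)×57.9 + (600/1500)×40.6 = 43.172%
Post-stratified estimate weights by population shares:
  0.34×33.5 + 0.2×57.9 + 0.46×40.6 = 41.646%
Difference = 41.646 − 43.172 = -1.526 pp.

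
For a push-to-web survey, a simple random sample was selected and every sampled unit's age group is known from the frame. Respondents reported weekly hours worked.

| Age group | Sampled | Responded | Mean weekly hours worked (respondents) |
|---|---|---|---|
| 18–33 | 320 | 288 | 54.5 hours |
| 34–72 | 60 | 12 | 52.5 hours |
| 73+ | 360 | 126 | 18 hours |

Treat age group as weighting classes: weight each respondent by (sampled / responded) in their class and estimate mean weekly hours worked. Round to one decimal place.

36.6

Response rates by class: 18–33 288/320 = 90%, 34–72 12/60 = 20%, 73+ 126/360 = 35%.
Inverse-response-rate weighting restores each class to its sampled count, so class totals weight by n_sampled:
  18–33: 320 × 54.5 = 17,440
  34–72: 60 × 52.5 = 3150
  73+: 360 × 18 = 6480
Adjusted estimate = 27,070 / 740 = 36.5811 → 36.6.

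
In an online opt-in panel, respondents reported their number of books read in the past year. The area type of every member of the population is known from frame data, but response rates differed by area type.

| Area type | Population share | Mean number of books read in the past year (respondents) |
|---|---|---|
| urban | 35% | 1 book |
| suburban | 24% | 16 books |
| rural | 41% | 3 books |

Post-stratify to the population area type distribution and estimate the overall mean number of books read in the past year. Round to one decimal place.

5.4

Reweight to the known area type distribution:
  urban: 0.35 × 1 = 0.35
  suburban: 0.24 × 16 = 3.84
  rural: 0.41 × 3 = 1.23
Post-stratified estimate = 5.42 → 5.4.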